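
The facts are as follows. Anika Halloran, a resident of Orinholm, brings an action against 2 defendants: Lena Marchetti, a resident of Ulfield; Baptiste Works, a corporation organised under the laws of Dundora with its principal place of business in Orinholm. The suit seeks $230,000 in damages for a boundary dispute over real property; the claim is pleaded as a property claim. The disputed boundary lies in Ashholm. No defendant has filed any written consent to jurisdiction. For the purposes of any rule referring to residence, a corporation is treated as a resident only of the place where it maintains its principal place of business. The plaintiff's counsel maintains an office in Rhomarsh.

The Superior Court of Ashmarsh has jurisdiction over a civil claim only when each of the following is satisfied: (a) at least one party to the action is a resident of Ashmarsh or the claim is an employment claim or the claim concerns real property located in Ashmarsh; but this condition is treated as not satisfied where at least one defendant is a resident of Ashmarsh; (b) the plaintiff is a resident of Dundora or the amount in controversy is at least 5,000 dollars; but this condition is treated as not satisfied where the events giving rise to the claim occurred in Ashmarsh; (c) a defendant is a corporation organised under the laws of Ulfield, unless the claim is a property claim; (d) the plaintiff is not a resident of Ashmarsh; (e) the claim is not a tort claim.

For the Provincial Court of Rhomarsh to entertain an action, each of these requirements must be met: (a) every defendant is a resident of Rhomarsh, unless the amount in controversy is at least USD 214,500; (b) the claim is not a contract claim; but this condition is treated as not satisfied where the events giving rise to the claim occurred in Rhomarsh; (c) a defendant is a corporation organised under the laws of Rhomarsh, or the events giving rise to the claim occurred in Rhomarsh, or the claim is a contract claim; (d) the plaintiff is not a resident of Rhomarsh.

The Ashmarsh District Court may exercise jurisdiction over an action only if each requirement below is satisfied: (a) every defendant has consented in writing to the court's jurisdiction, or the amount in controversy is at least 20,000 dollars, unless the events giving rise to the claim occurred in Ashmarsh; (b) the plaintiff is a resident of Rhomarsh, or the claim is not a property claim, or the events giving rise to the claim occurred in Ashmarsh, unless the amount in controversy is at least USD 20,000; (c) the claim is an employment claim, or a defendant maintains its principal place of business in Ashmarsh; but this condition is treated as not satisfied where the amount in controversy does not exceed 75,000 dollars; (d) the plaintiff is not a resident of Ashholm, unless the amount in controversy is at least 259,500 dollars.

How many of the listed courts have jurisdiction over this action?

The Superior Court of Ashmarsh:
  (a) No party resides in Ashmarsh; the claim is a property claim, not an employment claim; the property lies in Ashholm, not Ashmarsh — every alternative fails. Not met.
  (b) The amount in controversy is USD 230,000, which meets the 5,000 dollars floor, so this disjunct is met. The carve-out does not apply: the operative events occurred in Ashholm, not Ashmarsh. Satisfied.
  (c) The corporate defendant(s) are organised in Dundora, not Ulfield. However, the claim is a property claim, so the 'unless' proviso supplies this condition. Condition met.
  (d) The plaintiff resides in Orinholm, which is not Ashmarsh. Met.
  (e) The claim is a property claim, not a tort claim. Met.
  → Not every requirement is met — no jurisdiction.
The Provincial Court of Rhomarsh:
  (a) The defendants reside as follows — Lena Marchetti in Ulfield, Baptiste Works in Orinholm — not all in Rhomarsh. The proviso rescues it, though: the amount in controversy is 230,000 dollars, which meets the 214,500 dollars floor. Met.
  (b) The claim is a property claim, not a contract claim. And the carve-out is inapplicable — the operative events occurred in Ashholm, not Rhomarsh. Condition met.
  (c) The corporate defendant(s) are organised in Dundora, not Rhomarsh; the operative events occurred in Ashholm, not Rhomarsh; the claim is a property claim, not a contract claim — every alternative fails. Condition not met.
  (d) The plaintiff resides in Orinholm, which is not Rhomarsh. Satisfied.
  → No jurisdiction.
The Ashmarsh District Court:
  (a) The amount in controversy is $230,000, which meets the $20,000 floor, so one alternative holds. Satisfied.
  (b) The plaintiff resides in Orinholm, not Rhomarsh; the claim is a property claim; the operative events occurred in Ashholm, not Ashmarsh — every alternative fails. However, the amount in controversy is 230,000 dollars, which meets the $20,000 floor, so the 'unless' proviso supplies this condition. Condition met.
  (c) The claim is a property claim, not an employment claim; the corporate defendant(s) have their principal place of business in Orinholm, not Ashmarsh — every alternative fails. Fails.
  (d) The plaintiff resides in Orinholm, which is not Ashholm. Met.
  → No jurisdiction.
No court satisfies all of its conditions.

0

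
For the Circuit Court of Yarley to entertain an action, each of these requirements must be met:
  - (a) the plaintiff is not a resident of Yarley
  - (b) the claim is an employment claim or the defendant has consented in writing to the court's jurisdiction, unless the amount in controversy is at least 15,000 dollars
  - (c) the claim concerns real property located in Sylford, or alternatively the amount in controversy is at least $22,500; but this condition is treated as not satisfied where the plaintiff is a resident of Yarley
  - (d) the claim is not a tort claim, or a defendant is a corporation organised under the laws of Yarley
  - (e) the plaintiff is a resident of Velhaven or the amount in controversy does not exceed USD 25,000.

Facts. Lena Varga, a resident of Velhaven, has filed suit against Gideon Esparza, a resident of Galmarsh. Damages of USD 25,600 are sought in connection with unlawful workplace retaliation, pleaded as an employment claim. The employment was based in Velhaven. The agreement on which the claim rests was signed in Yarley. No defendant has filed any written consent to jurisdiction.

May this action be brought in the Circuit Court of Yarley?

The Circuit Court of Yarley:
  (a) The plaintiff resides in Velhaven, which is not Yarley. Met.
  (b) The claim is an employment claim, which satisfies one of the alternatives. Met.
  (c) The amount in controversy is 25,600 dollars, which meets the $22,500 floor, so this disjunct is met. And the carve-out is inapplicable — the plaintiff resides in Velhaven, not Yarley. Met.
  (d) The claim is an employment claim, not a tort claim — that alternative is enough. Condition met.
  (e) The plaintiff resides in Velhaven, so one alternative holds. Satisfied.
  → All conditions met; jurisdiction exists.

Yes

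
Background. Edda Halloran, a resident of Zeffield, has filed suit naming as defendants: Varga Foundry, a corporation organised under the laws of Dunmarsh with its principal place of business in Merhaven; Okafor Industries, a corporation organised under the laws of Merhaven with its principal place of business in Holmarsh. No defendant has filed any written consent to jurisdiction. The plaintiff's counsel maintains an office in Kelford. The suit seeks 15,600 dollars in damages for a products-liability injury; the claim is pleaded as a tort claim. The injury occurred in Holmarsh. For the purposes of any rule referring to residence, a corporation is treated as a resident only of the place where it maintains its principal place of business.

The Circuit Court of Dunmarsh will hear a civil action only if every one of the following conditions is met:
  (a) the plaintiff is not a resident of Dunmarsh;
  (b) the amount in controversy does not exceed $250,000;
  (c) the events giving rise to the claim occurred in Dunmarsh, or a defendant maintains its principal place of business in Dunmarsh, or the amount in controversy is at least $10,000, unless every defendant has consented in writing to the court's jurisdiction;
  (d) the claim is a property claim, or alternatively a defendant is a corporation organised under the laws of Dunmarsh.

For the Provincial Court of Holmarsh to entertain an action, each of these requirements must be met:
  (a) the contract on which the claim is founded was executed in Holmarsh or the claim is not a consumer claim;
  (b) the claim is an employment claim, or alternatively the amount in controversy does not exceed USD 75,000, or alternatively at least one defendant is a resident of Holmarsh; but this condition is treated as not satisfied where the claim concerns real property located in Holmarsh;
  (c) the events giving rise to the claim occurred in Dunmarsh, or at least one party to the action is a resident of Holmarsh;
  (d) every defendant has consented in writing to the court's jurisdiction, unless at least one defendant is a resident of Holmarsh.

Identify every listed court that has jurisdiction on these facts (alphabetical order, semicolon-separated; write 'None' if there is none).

the Circuit Court of Dunmarsh; the Provincial Court of Holmarsh

The Circuit Court of Dunmarsh:
  (a) The plaintiff resides in Zeffield, which is not Dunmarsh. Met.
  (b) The amount in controversy is $15,600, within the 250,000 dollars ceiling. Condition met.
  (c) The amount in controversy is $15,600, which meets the 10,000 dollars floor, which satisfies one of the alternatives. Met.
  (d) Varga Foundry is organised under the laws of Dunmarsh, which satisfies one of the alternatives. Met.
  → Every requirement is satisfied — jurisdiction.
The Provincial Court of Holmarsh:
  (a) The claim is a tort claim, not a consumer claim, so one alternative holds. Satisfied.
  (b) The amount in controversy is $15,600, within the $75,000 ceiling, so this disjunct is met. The exception is not triggered, since the claim does not concern real property. Condition met.
  (c) Okafor Industries resides in Holmarsh, so one alternative holds. Met.
  (d) No such written consent has been filed. However, Okafor Industries resides in Holmarsh, so the 'unless' proviso supplies this condition. Condition met.
  → Every requirement is satisfied — jurisdiction.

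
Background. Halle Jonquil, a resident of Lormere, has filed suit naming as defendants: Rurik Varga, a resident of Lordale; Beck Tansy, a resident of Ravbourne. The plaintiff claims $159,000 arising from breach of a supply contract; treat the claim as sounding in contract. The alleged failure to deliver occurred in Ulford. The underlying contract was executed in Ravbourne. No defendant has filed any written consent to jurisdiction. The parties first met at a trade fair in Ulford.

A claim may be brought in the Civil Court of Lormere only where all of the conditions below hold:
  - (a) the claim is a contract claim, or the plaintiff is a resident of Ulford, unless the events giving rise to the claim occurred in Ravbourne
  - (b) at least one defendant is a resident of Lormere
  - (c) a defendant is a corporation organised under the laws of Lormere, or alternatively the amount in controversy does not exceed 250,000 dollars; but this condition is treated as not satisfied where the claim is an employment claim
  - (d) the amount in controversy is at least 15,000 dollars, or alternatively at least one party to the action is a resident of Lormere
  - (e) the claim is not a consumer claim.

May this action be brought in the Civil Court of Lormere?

No

The Civil Court of Lormere:
  (a) The claim is a contract claim, so this disjunct is met. Condition met.
  (b) No defendant resides in Lormere (they reside in Lordale, Ravbourne). Fails.
  (c) The amount in controversy is $159,000, within the USD 250,000 ceiling, so this disjunct is met. The carve-out does not apply: the claim is a contract claim, not an employment claim. Condition met.
  (d) The amount in controversy is USD 159,000, which meets the USD 15,000 floor, which satisfies one of the alternatives. Met.
  (e) The claim is a contract claim, not a consumer claim. Satisfied.
  → At least one condition fails; no jurisdiction.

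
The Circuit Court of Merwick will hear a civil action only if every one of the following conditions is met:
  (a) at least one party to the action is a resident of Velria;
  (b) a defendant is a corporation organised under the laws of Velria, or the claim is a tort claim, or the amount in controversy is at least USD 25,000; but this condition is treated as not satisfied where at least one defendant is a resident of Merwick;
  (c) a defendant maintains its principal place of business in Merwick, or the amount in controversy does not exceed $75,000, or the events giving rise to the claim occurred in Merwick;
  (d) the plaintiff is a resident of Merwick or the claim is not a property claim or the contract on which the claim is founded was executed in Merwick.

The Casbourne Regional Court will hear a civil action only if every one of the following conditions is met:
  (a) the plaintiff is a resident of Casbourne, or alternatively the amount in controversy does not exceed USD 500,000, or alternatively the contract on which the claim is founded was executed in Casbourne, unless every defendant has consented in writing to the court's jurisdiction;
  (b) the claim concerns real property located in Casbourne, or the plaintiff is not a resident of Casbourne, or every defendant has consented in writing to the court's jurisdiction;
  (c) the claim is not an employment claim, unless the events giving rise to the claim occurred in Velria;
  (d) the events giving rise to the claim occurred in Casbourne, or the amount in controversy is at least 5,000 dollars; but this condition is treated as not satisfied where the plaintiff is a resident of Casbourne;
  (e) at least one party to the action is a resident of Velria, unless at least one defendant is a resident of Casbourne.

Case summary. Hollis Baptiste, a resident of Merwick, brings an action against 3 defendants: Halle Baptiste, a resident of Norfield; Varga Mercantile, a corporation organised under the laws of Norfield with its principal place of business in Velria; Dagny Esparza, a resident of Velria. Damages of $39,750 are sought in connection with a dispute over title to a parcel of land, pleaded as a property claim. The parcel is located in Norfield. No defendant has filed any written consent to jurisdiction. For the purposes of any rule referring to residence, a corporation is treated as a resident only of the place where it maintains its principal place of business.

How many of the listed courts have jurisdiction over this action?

2

The Circuit Court of Merwick:
  (a) Varga Mercantile resides in Velria. Condition met.
  (b) The amount in controversy is $39,750, which meets the $25,000 floor, so one alternative holds. And the carve-out is inapplicable — no defendant resides in Merwick (they reside in Norfield, Velria, Velria). Satisfied.
  (c) The amount in controversy is USD 39,750, within the $75,000 ceiling, so this disjunct is met. Met.
  (d) The plaintiff resides in Merwick — that alternative is enough. Met.
  → Every requirement is satisfied — jurisdiction.
The Casbourne Regional Court:
  (a) The amount in controversy is 39,750 dollars, within the $500,000 ceiling, so this disjunct is met. Satisfied.
  (b) The plaintiff resides in Merwick, which is not Casbourne — that alternative is enough. Met.
  (c) The claim is a property claim, not an employment claim. Condition met.
  (d) The amount in controversy is USD 39,750, which meets the USD 5,000 floor, so one alternative holds. The carve-out does not apply: the plaintiff resides in Merwick, not Casbourne. Met.
  (e) Varga Mercantile resides in Velria. Met.
  → The court has jurisdiction.
Courts with jurisdiction: the Circuit Court of Merwick, the Casbourne Regional Court — 2 in total.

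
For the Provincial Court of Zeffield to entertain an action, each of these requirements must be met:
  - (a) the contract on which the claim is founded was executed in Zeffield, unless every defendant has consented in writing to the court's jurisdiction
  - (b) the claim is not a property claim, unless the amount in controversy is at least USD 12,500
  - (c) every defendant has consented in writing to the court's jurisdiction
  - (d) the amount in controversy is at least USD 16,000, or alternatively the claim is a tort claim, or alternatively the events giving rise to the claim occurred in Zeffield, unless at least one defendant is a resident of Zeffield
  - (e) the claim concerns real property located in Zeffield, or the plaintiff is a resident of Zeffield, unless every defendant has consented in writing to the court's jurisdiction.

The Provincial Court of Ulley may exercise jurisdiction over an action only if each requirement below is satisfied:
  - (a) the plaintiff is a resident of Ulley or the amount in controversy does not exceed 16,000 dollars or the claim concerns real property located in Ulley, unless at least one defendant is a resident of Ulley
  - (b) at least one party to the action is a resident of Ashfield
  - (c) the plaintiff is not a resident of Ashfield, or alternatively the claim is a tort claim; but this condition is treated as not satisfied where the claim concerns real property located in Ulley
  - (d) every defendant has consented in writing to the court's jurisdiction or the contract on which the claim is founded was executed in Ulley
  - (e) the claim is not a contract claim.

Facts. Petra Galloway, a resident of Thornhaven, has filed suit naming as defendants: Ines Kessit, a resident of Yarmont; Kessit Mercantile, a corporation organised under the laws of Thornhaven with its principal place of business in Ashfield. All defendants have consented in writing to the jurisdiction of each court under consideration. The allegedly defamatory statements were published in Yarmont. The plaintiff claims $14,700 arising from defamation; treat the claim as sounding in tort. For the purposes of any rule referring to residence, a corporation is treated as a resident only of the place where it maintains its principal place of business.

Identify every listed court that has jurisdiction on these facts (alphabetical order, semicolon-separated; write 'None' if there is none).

The Provincial Court of Zeffield:
  (a) No contract (and hence no place of execution) is alleged. However, every defendant has filed written consent, so the 'unless' proviso supplies this condition. Condition met.
  (b) The claim is a tort claim, not a property claim. Satisfied.
  (c) Every defendant has filed written consent. Condition met.
  (d) The claim is a tort claim — that alternative is enough. Satisfied.
  (e) The claim does not concern real property; the plaintiff resides in Thornhaven, not Zeffield — none of the alternatives is met. However, every defendant has filed written consent, so the 'unless' proviso supplies this condition. Condition met.
  → The court has jurisdiction.
The Provincial Court of Ulley:
  (a) The amount in controversy is 14,700 dollars, within the USD 16,000 ceiling, which satisfies one of the alternatives. Satisfied.
  (b) Kessit Mercantile resides in Ashfield. Satisfied.
  (c) The plaintiff resides in Thornhaven, which is not Ashfield — that alternative is enough. And the carve-out is inapplicable — the claim does not concern real property. Condition met.
  (d) Every defendant has filed written consent, which satisfies one of the alternatives. Condition met.
  (e) The claim is a tort claim, not a contract claim. Met.
  → Jurisdiction lies.

the Provincial Court of Ulley; the Provincial Court of Zeffield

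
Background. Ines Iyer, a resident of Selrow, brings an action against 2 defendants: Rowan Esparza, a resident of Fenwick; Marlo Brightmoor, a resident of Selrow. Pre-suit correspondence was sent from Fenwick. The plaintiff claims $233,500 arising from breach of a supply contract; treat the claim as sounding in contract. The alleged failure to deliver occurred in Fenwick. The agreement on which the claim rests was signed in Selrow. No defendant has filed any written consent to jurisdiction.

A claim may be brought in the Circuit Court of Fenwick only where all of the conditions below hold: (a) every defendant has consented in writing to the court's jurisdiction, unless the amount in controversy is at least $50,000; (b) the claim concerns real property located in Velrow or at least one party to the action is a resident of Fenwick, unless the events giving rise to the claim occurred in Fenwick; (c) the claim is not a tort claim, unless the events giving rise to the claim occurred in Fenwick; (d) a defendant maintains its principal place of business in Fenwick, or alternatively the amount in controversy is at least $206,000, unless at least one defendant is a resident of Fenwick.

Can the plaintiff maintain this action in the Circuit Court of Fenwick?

The Circuit Court of Fenwick:
  (a) No such written consent has been filed. However, the amount in controversy is 233,500 dollars, which meets the USD 50,000 floor, so the 'unless' proviso supplies this condition. Met.
  (b) Rowan Esparza resides in Fenwick, so this disjunct is met. Condition met.
  (c) The claim is a contract claim, not a tort claim. Met.
  (d) The amount in controversy is 233,500 dollars, which meets the 206,000 dollars floor — that alternative is enough. Condition met.
  → Every requirement is satisfied — jurisdiction.

Yes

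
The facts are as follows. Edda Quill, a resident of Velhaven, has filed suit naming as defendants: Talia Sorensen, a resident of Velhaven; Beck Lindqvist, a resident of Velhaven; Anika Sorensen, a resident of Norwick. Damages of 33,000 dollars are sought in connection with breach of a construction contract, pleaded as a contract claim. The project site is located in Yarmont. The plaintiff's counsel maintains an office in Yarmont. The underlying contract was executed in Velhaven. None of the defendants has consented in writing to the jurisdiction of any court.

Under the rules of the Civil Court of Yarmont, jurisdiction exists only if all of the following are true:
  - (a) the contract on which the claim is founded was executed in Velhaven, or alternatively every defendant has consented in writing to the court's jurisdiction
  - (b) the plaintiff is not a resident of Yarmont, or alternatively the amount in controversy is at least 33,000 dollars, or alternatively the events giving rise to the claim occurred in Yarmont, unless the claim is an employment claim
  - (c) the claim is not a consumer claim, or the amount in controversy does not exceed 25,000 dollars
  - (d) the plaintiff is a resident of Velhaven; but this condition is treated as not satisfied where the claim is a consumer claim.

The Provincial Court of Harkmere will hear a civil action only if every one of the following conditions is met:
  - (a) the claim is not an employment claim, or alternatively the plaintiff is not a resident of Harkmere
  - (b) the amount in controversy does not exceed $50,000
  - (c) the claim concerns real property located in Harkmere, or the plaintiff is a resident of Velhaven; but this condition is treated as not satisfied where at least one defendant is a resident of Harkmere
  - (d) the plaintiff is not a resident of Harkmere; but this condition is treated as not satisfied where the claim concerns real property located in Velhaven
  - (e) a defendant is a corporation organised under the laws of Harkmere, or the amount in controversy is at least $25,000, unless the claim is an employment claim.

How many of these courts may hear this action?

The Civil Court of Yarmont:
  (a) The contract was executed in Velhaven, so one alternative holds. Met.
  (b) The plaintiff resides in Velhaven, which is not Yarmont, so this disjunct is met. Satisfied.
  (c) The claim is a contract claim, not a consumer claim, so this disjunct is met. Met.
  (d) The plaintiff resides in Velhaven. And the carve-out is inapplicable — the claim is a contract claim, not a consumer claim. Met.
  → Jurisdiction lies.
The Provincial Court of Harkmere:
  (a) The claim is a contract claim, not an employment claim, so one alternative holds. Condition met.
  (b) The amount in controversy is 33,000 dollars, within the $50,000 ceiling. Condition met.
  (c) The plaintiff resides in Velhaven — that alternative is enough. The carve-out does not apply: no defendant resides in Harkmere (they reside in Velhaven, Velhaven, Norwick). Satisfied.
  (d) The plaintiff resides in Velhaven, which is not Harkmere. The exception is not triggered, since the claim does not concern real property. Satisfied.
  (e) The amount in controversy is USD 33,000, which meets the 25,000 dollars floor, which satisfies one of the alternatives. Satisfied.
  → Every requirement is satisfied — jurisdiction.
Courts with jurisdiction: the Civil Court of Yarmont, the Provincial Court of Harkmere — 2 in total.

2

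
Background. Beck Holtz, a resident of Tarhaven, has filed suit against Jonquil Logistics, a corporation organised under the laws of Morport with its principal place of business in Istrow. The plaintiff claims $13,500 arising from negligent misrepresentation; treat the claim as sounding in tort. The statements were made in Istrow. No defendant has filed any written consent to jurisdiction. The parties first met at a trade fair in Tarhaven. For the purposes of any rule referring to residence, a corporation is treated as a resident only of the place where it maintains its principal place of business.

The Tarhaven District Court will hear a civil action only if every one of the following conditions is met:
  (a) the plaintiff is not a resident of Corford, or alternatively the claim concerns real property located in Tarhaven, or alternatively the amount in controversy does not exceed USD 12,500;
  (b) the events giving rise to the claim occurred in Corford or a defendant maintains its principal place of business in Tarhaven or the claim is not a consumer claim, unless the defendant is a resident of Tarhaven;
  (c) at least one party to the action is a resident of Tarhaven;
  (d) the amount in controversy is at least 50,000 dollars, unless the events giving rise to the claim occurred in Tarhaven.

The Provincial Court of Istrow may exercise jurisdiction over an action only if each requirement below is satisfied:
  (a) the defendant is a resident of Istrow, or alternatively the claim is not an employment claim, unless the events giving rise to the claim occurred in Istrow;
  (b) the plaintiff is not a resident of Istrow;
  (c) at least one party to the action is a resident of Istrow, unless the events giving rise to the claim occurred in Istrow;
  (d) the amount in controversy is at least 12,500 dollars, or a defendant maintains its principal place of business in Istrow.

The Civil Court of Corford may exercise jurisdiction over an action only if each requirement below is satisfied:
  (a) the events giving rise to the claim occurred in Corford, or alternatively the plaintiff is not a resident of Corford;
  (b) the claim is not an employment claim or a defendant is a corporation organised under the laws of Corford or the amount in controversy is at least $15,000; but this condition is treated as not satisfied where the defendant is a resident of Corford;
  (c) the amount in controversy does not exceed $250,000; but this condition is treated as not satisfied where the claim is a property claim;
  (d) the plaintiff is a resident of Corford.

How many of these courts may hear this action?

1

The Tarhaven District Court:
  (a) The plaintiff resides in Tarhaven, which is not Corford, so one alternative holds. Satisfied.
  (b) The claim is a tort claim, not a consumer claim — that alternative is enough. Met.
  (c) Beck Holtz resides in Tarhaven. Condition met.
  (d) The amount in controversy is USD 13,500, below the $50,000 floor. And the operative events occurred in Istrow, not Tarhaven, so the proviso does not save it. Not satisfied.
  → No jurisdiction.
The Provincial Court of Istrow:
  (a) The defendant resides in Istrow, which satisfies one of the alternatives. Met.
  (b) The plaintiff resides in Tarhaven, which is not Istrow. Condition met.
  (c) Jonquil Logistics resides in Istrow. Met.
  (d) The amount in controversy is 13,500 dollars, which meets the $12,500 floor — that alternative is enough. Condition met.
  → Jurisdiction lies.
The Civil Court of Corford:
  (a) The plaintiff resides in Tarhaven, which is not Corford, so this disjunct is met. Satisfied.
  (b) The claim is a tort claim, not an employment claim — that alternative is enough. The exception is not triggered, since the defendant resides in Istrow, not Corford. Condition met.
  (c) The amount in controversy is $13,500, within the 250,000 dollars ceiling. And the carve-out is inapplicable — the claim is a tort claim, not a property claim. Met.
  (d) The plaintiff resides in Tarhaven, not Corford. Condition not met.
  → At least one condition fails; no jurisdiction.
Courts with jurisdiction: the Provincial Court of Istrow — 1 in total.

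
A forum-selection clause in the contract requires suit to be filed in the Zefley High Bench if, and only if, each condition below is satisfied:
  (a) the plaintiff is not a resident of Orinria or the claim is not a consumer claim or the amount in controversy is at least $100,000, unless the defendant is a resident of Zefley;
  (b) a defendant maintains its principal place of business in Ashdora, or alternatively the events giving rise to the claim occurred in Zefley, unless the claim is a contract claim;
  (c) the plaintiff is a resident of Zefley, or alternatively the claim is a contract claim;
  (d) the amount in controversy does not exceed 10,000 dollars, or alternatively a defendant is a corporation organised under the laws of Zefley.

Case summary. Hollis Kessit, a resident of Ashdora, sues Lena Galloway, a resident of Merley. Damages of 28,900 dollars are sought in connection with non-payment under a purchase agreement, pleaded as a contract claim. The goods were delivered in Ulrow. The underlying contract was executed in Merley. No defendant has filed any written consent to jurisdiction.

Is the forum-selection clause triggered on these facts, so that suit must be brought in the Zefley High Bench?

The Zefley High Bench:
  (a) The plaintiff resides in Ashdora, which is not Orinria, so this disjunct is met. Condition met.
  (b) No defendant is a corporation; the operative events occurred in Ulrow, not Zefley — every alternative fails. However, the claim is a contract claim, so the 'unless' proviso supplies this condition. Condition met.
  (c) The claim is a contract claim, so one alternative holds. Met.
  (d) The amount in controversy is 28,900 dollars, above the $10,000 ceiling; no defendant is a corporation — every alternative fails. Not met.
  → Forum clause is not triggered.

No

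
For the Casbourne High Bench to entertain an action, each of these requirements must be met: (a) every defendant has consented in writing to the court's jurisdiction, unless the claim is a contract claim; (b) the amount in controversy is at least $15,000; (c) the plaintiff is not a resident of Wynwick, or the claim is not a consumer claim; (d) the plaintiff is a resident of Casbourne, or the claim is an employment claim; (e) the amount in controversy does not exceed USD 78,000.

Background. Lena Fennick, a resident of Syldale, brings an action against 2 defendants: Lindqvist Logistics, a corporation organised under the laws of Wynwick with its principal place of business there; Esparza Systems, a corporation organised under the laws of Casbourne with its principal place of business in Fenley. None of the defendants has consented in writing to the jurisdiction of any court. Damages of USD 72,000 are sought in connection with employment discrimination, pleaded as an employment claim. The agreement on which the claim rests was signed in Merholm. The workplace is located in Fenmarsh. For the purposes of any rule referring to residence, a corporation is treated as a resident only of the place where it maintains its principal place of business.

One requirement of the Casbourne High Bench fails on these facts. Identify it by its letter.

(a)

The Casbourne High Bench:
  (a) No such written consent has been filed. Nor does the 'unless' clause help: the claim is an employment claim, not a contract claim. Not satisfied.
  (b) The amount in controversy is $72,000, which meets the USD 15,000 floor. Satisfied.
  (c) The plaintiff resides in Syldale, which is not Wynwick, so one alternative holds. Met.
  (d) The claim is an employment claim, which satisfies one of the alternatives. Satisfied.
  (e) The amount in controversy is 72,000 dollars, within the 78,000 dollars ceiling. Condition met.
Only condition (a) fails.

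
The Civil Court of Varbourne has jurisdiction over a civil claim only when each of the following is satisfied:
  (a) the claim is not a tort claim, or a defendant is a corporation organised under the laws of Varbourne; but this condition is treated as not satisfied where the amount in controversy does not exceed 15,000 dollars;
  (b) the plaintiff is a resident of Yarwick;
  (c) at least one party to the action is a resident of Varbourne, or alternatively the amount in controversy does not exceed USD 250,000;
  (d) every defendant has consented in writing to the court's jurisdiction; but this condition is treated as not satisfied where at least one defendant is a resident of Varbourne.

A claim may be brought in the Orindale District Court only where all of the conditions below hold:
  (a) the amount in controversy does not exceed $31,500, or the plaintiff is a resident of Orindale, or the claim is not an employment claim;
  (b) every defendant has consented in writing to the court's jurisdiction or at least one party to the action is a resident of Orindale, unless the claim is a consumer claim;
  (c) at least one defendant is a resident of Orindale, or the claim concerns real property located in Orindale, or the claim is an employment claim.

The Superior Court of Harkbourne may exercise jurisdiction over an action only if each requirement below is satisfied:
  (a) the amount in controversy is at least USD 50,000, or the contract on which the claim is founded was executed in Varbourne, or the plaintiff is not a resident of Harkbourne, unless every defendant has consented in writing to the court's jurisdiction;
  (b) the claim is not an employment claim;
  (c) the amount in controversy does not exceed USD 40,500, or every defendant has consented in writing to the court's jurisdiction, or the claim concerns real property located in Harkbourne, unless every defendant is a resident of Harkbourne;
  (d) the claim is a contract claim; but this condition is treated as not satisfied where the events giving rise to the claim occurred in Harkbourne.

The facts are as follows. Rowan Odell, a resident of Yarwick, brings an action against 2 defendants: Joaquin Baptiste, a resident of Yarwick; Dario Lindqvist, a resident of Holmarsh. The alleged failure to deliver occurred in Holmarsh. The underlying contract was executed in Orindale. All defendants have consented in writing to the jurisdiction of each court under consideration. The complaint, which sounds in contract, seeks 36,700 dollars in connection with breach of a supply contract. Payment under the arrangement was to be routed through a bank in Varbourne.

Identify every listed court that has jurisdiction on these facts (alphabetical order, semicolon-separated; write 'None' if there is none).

the Civil Court of Varbourne; the Superior Court of Harkbourne

The Civil Court of Varbourne:
  (a) The claim is a contract claim, not a tort claim, so this disjunct is met. The exception is not triggered, since the amount in controversy is 36,700 dollars, above the USD 15,000 ceiling. Met.
  (b) The plaintiff resides in Yarwick. Condition met.
  (c) The amount in controversy is USD 36,700, within the $250,000 ceiling, so this disjunct is met. Condition met.
  (d) Every defendant has filed written consent. And the carve-out is inapplicable — no defendant resides in Varbourne (they reside in Yarwick, Holmarsh). Met.
  → All conditions met; jurisdiction exists.
The Orindale District Court:
  (a) The claim is a contract claim, not an employment claim, which satisfies one of the alternatives. Condition met.
  (b) Every defendant has filed written consent, which satisfies one of the alternatives. Satisfied.
  (c) No defendant resides in Orindale (they reside in Yarwick, Holmarsh); the claim does not concern real property; the claim is a contract claim, not an employment claim — none of the alternatives is met. Condition not met.
  → Not every requirement is met — no jurisdiction.
The Superior Court of Harkbourne:
  (a) The plaintiff resides in Yarwick, which is not Harkbourne — that alternative is enough. Satisfied.
  (b) The claim is a contract claim, not an employment claim. Condition met.
  (c) The amount in controversy is $36,700, within the 40,500 dollars ceiling, which satisfies one of the alternatives. Condition met.
  (d) The claim is a contract claim. The exception is not triggered, since the operative events occurred in Holmarsh, not Harkbourne. Condition met.
  → Jurisdiction lies.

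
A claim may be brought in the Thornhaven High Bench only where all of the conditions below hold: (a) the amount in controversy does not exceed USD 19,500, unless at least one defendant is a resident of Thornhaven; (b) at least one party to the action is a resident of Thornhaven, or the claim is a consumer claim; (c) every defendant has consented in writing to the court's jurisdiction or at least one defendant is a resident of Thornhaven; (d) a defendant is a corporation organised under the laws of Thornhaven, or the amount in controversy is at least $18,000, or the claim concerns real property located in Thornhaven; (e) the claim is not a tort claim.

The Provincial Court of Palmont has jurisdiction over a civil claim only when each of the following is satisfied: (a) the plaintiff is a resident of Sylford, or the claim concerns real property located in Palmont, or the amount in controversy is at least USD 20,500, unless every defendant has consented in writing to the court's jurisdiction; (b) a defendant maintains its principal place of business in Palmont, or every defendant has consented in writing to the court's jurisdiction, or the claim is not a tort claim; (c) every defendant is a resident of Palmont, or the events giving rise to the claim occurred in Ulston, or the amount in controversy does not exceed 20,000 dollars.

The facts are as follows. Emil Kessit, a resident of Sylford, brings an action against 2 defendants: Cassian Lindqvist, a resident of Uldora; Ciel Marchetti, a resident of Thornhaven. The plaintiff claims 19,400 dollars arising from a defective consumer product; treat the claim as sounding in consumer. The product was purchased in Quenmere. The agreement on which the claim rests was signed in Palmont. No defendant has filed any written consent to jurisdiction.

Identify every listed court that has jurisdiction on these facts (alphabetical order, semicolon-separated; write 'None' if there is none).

the Provincial Court of Palmont; the Thornhaven High Bench

The Thornhaven High Bench:
  (a) The amount in controversy is 19,400 dollars, within the 19,500 dollars ceiling. Met.
  (b) Ciel Marchetti resides in Thornhaven, which satisfies one of the alternatives. Satisfied.
  (c) Ciel Marchetti resides in Thornhaven, so one alternative holds. Condition met.
  (d) The amount in controversy is 19,400 dollars, which meets the USD 18,000 floor, which satisfies one of the alternatives. Condition met.
  (e) The claim is a consumer claim, not a tort claim. Met.
  → Every requirement is satisfied — jurisdiction.
The Provincial Court of Palmont:
  (a) The plaintiff resides in Sylford, so this disjunct is met. Satisfied.
  (b) The claim is a consumer claim, not a tort claim, so one alternative holds. Met.
  (c) The amount in controversy is 19,400 dollars, within the USD 20,000 ceiling — that alternative is enough. Condition met.
  → The court has jurisdiction.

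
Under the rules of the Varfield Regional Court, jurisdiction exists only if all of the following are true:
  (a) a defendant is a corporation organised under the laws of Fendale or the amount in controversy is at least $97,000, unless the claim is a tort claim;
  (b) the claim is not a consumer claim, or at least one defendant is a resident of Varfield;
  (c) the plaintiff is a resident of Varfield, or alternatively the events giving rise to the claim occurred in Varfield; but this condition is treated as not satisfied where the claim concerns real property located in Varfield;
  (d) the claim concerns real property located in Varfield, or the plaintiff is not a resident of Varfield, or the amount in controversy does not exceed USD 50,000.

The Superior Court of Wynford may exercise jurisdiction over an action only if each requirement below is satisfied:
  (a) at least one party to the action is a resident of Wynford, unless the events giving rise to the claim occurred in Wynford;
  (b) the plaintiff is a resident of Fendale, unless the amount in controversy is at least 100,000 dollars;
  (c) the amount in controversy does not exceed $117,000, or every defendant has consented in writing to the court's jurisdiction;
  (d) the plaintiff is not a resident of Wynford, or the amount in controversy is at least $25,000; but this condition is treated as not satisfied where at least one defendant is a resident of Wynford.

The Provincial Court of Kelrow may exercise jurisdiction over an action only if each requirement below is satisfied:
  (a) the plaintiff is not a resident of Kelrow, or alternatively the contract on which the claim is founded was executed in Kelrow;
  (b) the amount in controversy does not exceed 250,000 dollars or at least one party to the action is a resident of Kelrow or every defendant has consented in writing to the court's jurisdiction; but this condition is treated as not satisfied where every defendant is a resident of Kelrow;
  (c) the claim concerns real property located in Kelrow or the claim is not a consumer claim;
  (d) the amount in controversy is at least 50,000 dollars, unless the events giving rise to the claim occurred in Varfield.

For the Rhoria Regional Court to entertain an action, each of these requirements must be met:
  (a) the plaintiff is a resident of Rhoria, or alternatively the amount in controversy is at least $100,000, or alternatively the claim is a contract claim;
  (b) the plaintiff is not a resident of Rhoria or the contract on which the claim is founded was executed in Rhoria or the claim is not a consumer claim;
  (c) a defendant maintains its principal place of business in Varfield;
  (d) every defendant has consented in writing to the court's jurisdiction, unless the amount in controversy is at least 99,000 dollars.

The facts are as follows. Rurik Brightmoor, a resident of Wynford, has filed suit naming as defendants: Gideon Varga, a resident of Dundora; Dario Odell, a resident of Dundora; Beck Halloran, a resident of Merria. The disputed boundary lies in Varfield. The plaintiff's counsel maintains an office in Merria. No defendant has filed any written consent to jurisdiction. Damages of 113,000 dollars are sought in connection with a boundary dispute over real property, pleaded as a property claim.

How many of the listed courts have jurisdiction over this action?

2

The Varfield Regional Court:
  (a) The amount in controversy is $113,000, which meets the $97,000 floor, so this disjunct is met. Condition met.
  (b) The claim is a property claim, not a consumer claim, so one alternative holds. Condition met.
  (c) The operative events occurred in Varfield — that alternative is enough. But the carve-out bites: the property lies in Varfield. Fails.
  (d) The property lies in Varfield, which satisfies one of the alternatives. Met.
  → At least one condition fails; no jurisdiction.
The Superior Court of Wynford:
  (a) Rurik Brightmoor resides in Wynford. Met.
  (b) The plaintiff resides in Wynford, not Fendale. But the amount in controversy is $113,000, which meets the $100,000 floor, and the 'unless' clause therefore excuses the requirement. Met.
  (c) The amount in controversy is USD 113,000, within the $117,000 ceiling, so one alternative holds. Condition met.
  (d) The amount in controversy is USD 113,000, which meets the 25,000 dollars floor — that alternative is enough. And the carve-out is inapplicable — no defendant resides in Wynford (they reside in Dundora, Dundora, Merria). Satisfied.
  → Jurisdiction lies.
The Provincial Court of Kelrow:
  (a) The plaintiff resides in Wynford, which is not Kelrow, so one alternative holds. Condition met.
  (b) The amount in controversy is $113,000, within the $250,000 ceiling, which satisfies one of the alternatives. And the carve-out is inapplicable — the defendants reside as follows — Gideon Varga in Dundora, Dario Odell in Dundora, Beck Halloran in Merria — not all in Kelrow. Condition met.
  (c) The claim is a property claim, not a consumer claim, so one alternative holds. Condition met.
  (d) The amount in controversy is USD 113,000, which meets the USD 50,000 floor. Met.
  → All conditions met; jurisdiction exists.
The Rhoria Regional Court:
  (a) The amount in controversy is 113,000 dollars, which meets the $100,000 floor — that alternative is enough. Condition met.
  (b) The plaintiff resides in Wynford, which is not Rhoria, so one alternative holds. Condition met.
  (c) No defendant is a corporation. Fails.
  (d) No such written consent has been filed. The proviso rescues it, though: the amount in controversy is USD 113,000, which meets the USD 99,000 floor. Met.
  → The court lacks jurisdiction.
Courts with jurisdiction: the Superior Court of Wynford, the Provincial Court of Kelrow — 2 in total.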